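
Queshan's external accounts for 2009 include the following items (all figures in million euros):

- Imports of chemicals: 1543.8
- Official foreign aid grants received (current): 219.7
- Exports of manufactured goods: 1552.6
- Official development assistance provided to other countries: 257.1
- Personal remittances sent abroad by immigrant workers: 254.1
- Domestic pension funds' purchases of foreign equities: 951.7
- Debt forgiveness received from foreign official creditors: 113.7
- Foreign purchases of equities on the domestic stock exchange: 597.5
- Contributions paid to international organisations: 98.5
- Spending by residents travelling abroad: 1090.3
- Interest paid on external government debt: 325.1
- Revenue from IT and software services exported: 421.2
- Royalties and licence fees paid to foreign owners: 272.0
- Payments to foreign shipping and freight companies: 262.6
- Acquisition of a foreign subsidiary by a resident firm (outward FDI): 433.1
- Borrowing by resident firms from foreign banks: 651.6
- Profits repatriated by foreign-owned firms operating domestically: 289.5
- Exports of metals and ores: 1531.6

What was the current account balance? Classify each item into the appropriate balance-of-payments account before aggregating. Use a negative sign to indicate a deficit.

-667.9

Goods: 1552.6 + 1531.6 - 1543.8 = 1540.4
Services: -272.0 - 262.6 + 421.2 - 1090.3 = -1203.7
Primary income: -325.1 - 289.5 = -614.6
Secondary income: 219.7 - 254.1 - 98.5 - 257.1 = -390.0
Current account = 1540.4 + (-1203.7) + (-614.6) + (-390.0) = -667.9
(Excluded from the current account — financial account: domestic pension funds' purchases of foreign equities 951.7, foreign purchases of equities on the domestic stock exchange 597.5, acquisition of a foreign subsidiary by a resident firm (outward FDI) 433.1, borrowing by resident firms from foreign banks 651.6; capital account: debt forgiveness received from foreign official creditors 113.7.)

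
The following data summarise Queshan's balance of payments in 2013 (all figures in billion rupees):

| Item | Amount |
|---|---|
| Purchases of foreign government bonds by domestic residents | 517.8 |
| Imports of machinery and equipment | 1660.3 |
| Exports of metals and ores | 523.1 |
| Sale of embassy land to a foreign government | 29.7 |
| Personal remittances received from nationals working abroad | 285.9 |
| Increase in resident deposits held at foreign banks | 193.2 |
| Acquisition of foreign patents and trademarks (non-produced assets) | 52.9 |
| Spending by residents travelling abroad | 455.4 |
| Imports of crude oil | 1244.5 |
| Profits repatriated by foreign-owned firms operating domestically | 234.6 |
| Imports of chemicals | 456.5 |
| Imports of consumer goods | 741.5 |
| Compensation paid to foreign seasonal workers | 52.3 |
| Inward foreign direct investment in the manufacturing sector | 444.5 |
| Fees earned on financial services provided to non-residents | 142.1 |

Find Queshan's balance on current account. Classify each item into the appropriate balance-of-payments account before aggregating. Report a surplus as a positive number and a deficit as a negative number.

-3894.0

Goods: -1244.5 + 523.1 - 1660.3 - 456.5 - 741.5 = -3579.7
Services: 142.1 - 455.4 = -313.3
Primary income: -234.6 - 52.3 = -286.9
Secondary income: 285.9
Current account = (-3579.7) + (-313.3) + (-286.9) + 285.9 = -3894.0
(Excluded from the current account — financial account: purchases of foreign government bonds by domestic residents 517.8, increase in resident deposits held at foreign banks 193.2, inward foreign direct investment in the manufacturing sector 444.5; capital account: sale of embassy land to a foreign government 29.7, acquisition of foreign patents and trademarks (non-produced assets) 52.9.)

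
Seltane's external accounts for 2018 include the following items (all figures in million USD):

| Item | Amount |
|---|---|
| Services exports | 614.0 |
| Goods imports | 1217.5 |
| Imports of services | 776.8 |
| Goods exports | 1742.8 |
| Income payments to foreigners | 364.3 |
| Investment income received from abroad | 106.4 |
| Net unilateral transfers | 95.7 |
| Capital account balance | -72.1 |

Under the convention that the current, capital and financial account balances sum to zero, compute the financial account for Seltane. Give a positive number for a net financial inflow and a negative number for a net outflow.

Goods balance = 1742.8 - 1217.5 = 525.3
Services balance = 614.0 - 776.8 = -162.8
Trade balance (goods + services) = 525.3 + (-162.8) = 362.5
Net primary income = 106.4 - 364.3 = -257.9
Net secondary income = 95.7
Current account = 362.5 + (-257.9) + 95.7 = 200.3
Financial account = -(200.3 + (-72.1)) = -128.2

-128.2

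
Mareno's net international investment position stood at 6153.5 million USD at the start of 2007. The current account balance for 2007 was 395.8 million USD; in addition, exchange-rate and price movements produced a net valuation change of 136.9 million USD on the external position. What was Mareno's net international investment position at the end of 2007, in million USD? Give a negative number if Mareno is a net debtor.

6686.2

Change in NIIP = current account + net valuation change = 395.8 + 136.9 = 532.7
End-of-year NIIP = 6153.5 + 532.7 = 6686.2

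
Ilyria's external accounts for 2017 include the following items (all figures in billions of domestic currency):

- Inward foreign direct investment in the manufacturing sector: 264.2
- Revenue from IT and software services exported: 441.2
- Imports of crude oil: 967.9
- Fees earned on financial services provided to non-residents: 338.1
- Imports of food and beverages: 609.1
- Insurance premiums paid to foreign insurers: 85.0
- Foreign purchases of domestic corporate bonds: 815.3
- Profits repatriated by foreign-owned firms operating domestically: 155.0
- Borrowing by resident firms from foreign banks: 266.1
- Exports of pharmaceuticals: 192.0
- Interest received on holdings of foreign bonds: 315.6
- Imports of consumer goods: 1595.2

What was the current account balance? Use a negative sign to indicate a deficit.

Goods: -609.1 - 967.9 + 192.0 - 1595.2 = -2980.2
Services: -85.0 + 338.1 + 441.2 = 694.3
Primary income: 315.6 - 155.0 = 160.6
Current account = (-2980.2) + 694.3 + 160.6 = -2125.3
(Excluded from the current account — financial account: inward foreign direct investment in the manufacturing sector 264.2, foreign purchases of domestic corporate bonds 815.3, borrowing by resident firms from foreign banks 266.1.)

-2125.3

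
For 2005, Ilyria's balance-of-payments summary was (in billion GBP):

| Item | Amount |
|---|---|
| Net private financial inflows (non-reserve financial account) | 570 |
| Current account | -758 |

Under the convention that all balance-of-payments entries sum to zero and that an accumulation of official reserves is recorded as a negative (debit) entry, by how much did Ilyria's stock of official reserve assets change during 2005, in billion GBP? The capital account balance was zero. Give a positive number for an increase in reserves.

-188

Official reserve transactions balance = -((-758) + 570) = 188
An accumulation of reserves is recorded as a debit (negative entry), so the change in the stock of reserves is the negative of that balance.
Change in official reserves = -(188) = -188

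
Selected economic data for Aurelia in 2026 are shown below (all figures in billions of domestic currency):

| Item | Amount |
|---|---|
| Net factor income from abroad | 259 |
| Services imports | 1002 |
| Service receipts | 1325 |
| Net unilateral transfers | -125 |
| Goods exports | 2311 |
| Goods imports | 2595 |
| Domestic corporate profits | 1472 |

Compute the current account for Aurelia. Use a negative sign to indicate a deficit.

Goods balance = 2311 - 2595 = -284
Services balance = 1325 - 1002 = 323
Trade balance (goods + services) = -284 + 323 = 39
Net primary income = 259
Net secondary income = -125
Current account = 39 + 259 + (-125) = 173

173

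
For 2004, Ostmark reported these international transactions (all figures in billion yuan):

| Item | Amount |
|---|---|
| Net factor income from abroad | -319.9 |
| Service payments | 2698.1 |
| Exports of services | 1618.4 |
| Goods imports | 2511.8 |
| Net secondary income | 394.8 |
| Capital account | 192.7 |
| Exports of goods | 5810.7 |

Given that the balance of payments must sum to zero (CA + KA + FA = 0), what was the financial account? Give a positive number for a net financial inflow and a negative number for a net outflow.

Goods balance = 5810.7 - 2511.8 = 3298.9
Services balance = 1618.4 - 2698.1 = -1079.7
Trade balance (goods + services) = 3298.9 + (-1079.7) = 2219.2
Net primary income = -319.9
Net secondary income = 394.8
Current account = 2219.2 + (-319.9) + 394.8 = 2294.1
Financial account = -(2294.1 + 192.7) = -2486.8

-2486.8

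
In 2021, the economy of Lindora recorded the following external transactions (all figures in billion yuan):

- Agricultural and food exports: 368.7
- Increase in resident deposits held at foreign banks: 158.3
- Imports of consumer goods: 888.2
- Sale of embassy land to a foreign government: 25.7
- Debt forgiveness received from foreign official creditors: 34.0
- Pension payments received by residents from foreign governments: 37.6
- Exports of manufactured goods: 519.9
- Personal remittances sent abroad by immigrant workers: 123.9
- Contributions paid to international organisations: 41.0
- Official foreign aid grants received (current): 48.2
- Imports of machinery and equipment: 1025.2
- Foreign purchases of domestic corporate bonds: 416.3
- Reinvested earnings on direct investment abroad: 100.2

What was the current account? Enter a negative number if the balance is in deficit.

Goods: 519.9 + 368.7 - 1025.2 - 888.2 = -1024.8
Primary income: 100.2
Secondary income: 37.6 + 48.2 - 41.0 - 123.9 = -79.1
Current account = (-1024.8) + 100.2 + (-79.1) = -1003.7
(Excluded from the current account — financial account: increase in resident deposits held at foreign banks 158.3, foreign purchases of domestic corporate bonds 416.3; capital account: sale of embassy land to a foreign government 25.7, debt forgiveness received from foreign official creditors 34.0.)

-1003.7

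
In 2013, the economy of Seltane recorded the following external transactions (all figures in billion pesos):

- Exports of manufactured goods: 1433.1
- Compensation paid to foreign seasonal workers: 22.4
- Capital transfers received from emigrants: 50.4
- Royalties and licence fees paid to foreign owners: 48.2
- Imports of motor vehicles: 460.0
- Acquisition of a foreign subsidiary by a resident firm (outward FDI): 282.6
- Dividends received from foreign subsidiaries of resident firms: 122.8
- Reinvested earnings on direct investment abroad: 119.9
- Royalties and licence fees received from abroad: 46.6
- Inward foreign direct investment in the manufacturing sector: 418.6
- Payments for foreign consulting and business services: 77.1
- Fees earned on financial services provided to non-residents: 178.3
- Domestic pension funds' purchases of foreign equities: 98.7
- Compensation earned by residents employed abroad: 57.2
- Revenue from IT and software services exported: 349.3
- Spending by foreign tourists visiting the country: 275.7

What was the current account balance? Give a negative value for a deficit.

Goods: 1433.1 - 460.0 = 973.1
Services: 46.6 + 178.3 - 48.2 + 275.7 + 349.3 - 77.1 = 724.6
Primary income: -22.4 + 122.8 + 57.2 + 119.9 = 277.5
Current account = 973.1 + 724.6 + 277.5 = 1975.2
(Excluded from the current account — capital account: capital transfers received from emigrants 50.4; financial account: acquisition of a foreign subsidiary by a resident firm (outward FDI) 282.6, inward foreign direct investment in the manufacturing sector 418.6, domestic pension funds' purchases of foreign equities 98.7.)

1975.2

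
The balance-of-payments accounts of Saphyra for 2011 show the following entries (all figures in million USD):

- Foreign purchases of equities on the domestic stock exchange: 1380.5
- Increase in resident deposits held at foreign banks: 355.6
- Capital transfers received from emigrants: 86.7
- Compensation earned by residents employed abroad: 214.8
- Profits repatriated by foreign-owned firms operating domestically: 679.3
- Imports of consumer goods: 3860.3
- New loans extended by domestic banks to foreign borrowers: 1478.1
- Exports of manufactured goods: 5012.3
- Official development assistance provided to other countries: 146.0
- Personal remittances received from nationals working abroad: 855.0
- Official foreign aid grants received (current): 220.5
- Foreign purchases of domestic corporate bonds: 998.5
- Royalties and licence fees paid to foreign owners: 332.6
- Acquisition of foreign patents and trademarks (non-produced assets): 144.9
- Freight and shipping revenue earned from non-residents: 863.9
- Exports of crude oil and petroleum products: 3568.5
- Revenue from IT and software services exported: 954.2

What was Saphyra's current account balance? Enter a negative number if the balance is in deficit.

Goods: 5012.3 - 3860.3 + 3568.5 = 4720.5
Services: 954.2 + 863.9 - 332.6 = 1485.5
Primary income: -679.3 + 214.8 = -464.5
Secondary income: 855.0 - 146.0 + 220.5 = 929.5
Current account = 4720.5 + 1485.5 + (-464.5) + 929.5 = 6671.0
(Excluded from the current account — financial account: foreign purchases of equities on the domestic stock exchange 1380.5, increase in resident deposits held at foreign banks 355.6, new loans extended by domestic banks to foreign borrowers 1478.1, foreign purchases of domestic corporate bonds 998.5; capital account: capital transfers received from emigrants 86.7, acquisition of foreign patents and trademarks (non-produced assets) 144.9.)

6671.0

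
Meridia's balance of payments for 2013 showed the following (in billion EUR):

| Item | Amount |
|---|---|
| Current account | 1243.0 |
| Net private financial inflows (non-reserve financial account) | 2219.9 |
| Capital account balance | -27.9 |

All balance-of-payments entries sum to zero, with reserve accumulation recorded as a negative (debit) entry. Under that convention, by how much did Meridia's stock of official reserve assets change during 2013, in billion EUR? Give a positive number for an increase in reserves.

3435.0

Official reserve transactions balance = -(1243.0 + (-27.9) + 2219.9) = -3435.0
An accumulation of reserves is recorded as a debit (negative entry), so the change in the stock of reserves is the negative of that balance.
Change in official reserves = -(-3435.0) = 3435.0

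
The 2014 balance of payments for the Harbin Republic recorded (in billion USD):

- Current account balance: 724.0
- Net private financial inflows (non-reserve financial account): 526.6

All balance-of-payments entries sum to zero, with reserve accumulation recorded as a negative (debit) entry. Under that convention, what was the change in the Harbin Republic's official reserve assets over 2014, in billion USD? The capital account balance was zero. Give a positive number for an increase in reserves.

Official reserve transactions balance = -(724.0 + 526.6) = -1250.6
An accumulation of reserves is recorded as a debit (negative entry), so the change in the stock of reserves is the negative of that balance.
Change in official reserves = -(-1250.6) = 1250.6

1250.6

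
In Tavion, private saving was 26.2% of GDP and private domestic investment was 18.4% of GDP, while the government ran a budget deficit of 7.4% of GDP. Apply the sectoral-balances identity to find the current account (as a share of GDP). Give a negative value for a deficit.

0.4

By the sectoral-balances identity, CA = (S_private - I) + (T - G).
Private balance = 26.2 - 18.4 = 7.8
Government balance (T - G) = -7.4
CA = 7.8 + (-7.4) = 0.4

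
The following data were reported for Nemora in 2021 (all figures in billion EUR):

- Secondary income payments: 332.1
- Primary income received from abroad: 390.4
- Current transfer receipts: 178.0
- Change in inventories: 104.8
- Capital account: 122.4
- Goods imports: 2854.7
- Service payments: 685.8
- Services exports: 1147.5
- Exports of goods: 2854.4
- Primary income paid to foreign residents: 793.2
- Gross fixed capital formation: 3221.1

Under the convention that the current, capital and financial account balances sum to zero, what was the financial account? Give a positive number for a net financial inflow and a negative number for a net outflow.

Goods balance = 2854.4 - 2854.7 = -0.3
Services balance = 1147.5 - 685.8 = 461.7
Trade balance (goods + services) = -0.3 + 461.7 = 461.4
Net primary income = 390.4 - 793.2 = -402.8
Net secondary income = 178.0 - 332.1 = -154.1
Current account = 461.4 + (-402.8) + (-154.1) = -95.5
Financial account = -(-95.5 + 122.4) = -26.9

-26.9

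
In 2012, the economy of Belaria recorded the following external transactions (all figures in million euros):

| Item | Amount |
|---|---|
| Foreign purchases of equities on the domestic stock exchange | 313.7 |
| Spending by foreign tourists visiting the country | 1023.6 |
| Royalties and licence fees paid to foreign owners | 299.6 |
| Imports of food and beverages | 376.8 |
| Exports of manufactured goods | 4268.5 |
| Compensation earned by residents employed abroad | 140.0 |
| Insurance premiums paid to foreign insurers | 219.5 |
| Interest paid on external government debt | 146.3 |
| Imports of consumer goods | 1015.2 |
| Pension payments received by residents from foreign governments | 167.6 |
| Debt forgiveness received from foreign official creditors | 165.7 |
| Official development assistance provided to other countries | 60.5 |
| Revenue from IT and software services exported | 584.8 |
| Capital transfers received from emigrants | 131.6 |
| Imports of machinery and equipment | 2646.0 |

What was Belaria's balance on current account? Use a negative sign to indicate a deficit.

1420.6

Goods: -2646.0 - 376.8 - 1015.2 + 4268.5 = 230.5
Services: -299.6 + 584.8 + 1023.6 - 219.5 = 1089.3
Primary income: -146.3 + 140.0 = -6.3
Secondary income: 167.6 - 60.5 = 107.1
Current account = 230.5 + 1089.3 + (-6.3) + 107.1 = 1420.6
(Excluded from the current account — financial account: foreign purchases of equities on the domestic stock exchange 313.7; capital account: debt forgiveness received from foreign official creditors 165.7, capital transfers received from emigrants 131.6.)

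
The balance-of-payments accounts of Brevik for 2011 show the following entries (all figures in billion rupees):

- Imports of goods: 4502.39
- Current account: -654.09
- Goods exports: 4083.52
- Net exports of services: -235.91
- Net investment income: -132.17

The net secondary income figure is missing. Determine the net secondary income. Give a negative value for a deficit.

Current account = goods balance + services balance + net primary income + net secondary income
Sum of the known components = -786.95
Net secondary income = CA - (known components) = -654.09 - (-786.95) = 132.86

132.86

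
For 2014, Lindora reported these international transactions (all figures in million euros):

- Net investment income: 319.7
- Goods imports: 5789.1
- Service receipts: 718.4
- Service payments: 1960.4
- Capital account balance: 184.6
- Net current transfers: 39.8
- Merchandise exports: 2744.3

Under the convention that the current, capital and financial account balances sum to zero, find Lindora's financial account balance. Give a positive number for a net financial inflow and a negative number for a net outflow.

Goods balance = 2744.3 - 5789.1 = -3044.8
Services balance = 718.4 - 1960.4 = -1242.0
Trade balance (goods + services) = -3044.8 + (-1242.0) = -4286.8
Net primary income = 319.7
Net secondary income = 39.8
Current account = -4286.8 + 319.7 + 39.8 = -3927.3
Financial account = -(-3927.3 + 184.6) = 3742.7

3742.7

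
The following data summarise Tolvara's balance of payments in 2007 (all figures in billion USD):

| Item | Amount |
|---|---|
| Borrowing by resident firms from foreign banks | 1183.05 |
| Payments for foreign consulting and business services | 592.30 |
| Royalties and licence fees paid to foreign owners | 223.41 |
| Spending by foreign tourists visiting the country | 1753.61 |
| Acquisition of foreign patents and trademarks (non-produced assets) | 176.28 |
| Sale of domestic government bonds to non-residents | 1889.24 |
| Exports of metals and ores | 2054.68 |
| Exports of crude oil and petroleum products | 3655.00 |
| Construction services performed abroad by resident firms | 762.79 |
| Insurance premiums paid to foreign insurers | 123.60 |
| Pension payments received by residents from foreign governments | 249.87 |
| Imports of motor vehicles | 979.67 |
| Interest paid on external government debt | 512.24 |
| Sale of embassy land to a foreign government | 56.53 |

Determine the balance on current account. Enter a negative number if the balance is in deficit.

Goods: 3655.00 - 979.67 + 2054.68 = 4730.01
Services: 1753.61 - 123.60 - 223.41 - 592.30 + 762.79 = 1577.09
Primary income: -512.24
Secondary income: 249.87
Current account = 4730.01 + 1577.09 + (-512.24) + 249.87 = 6044.73
(Excluded from the current account — financial account: borrowing by resident firms from foreign banks 1183.05, sale of domestic government bonds to non-residents 1889.24; capital account: acquisition of foreign patents and trademarks (non-produced assets) 176.28, sale of embassy land to a foreign government 56.53.)

6044.73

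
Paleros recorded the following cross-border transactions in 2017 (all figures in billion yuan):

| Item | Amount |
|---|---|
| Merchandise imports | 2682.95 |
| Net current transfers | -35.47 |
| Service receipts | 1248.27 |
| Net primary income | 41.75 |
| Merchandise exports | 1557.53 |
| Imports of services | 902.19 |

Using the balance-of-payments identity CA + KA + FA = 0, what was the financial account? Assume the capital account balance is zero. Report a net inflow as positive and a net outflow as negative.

Goods balance = 1557.53 - 2682.95 = -1125.42
Services balance = 1248.27 - 902.19 = 346.08
Trade balance (goods + services) = -1125.42 + 346.08 = -779.34
Net primary income = 41.75
Net secondary income = -35.47
Current account = -779.34 + 41.75 + (-35.47) = -773.06
Financial account = -(-773.06) = 773.06

773.06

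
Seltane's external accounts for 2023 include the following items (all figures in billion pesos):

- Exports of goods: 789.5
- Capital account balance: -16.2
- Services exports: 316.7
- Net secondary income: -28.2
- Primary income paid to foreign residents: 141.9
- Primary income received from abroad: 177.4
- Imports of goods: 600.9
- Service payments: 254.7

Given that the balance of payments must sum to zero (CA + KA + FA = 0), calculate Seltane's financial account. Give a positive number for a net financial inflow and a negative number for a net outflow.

-241.7

Goods balance = 789.5 - 600.9 = 188.6
Services balance = 316.7 - 254.7 = 62.0
Trade balance (goods + services) = 188.6 + 62.0 = 250.6
Net primary income = 177.4 - 141.9 = 35.5
Net secondary income = -28.2
Current account = 250.6 + 35.5 + (-28.2) = 257.9
Financial account = -(257.9 + (-16.2)) = -241.7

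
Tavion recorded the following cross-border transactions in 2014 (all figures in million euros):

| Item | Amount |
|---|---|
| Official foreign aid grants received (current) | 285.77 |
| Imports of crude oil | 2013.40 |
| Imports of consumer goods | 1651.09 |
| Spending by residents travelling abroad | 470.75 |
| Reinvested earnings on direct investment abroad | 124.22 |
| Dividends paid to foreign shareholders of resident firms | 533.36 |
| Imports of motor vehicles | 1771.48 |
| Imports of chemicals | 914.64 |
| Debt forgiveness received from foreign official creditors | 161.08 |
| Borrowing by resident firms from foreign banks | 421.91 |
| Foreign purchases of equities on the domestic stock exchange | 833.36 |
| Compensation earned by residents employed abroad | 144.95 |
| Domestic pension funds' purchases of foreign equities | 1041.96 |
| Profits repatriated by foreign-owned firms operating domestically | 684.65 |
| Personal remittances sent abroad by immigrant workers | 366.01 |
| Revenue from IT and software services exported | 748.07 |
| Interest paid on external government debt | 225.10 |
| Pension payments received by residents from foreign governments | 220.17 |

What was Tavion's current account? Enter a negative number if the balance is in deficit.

Goods: -2013.40 - 1651.09 - 1771.48 - 914.64 = -6350.61
Services: 748.07 - 470.75 = 277.32
Primary income: 124.22 + 144.95 - 684.65 - 225.10 - 533.36 = -1173.94
Secondary income: 285.77 - 366.01 + 220.17 = 139.93
Current account = (-6350.61) + 277.32 + (-1173.94) + 139.93 = -7107.30
(Excluded from the current account — capital account: debt forgiveness received from foreign official creditors 161.08; financial account: borrowing by resident firms from foreign banks 421.91, foreign purchases of equities on the domestic stock exchange 833.36, domestic pension funds' purchases of foreign equities 1041.96.)

-7107.30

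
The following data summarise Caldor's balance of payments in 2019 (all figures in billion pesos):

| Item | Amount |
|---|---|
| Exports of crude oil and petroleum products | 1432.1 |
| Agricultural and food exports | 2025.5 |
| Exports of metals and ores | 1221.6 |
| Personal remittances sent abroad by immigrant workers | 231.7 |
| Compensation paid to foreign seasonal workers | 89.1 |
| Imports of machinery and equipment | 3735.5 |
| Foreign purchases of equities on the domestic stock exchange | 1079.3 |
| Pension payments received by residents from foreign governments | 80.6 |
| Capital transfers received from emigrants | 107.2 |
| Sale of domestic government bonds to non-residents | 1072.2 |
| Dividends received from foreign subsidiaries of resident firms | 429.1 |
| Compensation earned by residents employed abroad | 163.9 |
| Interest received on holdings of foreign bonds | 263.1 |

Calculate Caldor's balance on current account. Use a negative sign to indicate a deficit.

1559.6

Goods: -3735.5 + 1221.6 + 2025.5 + 1432.1 = 943.7
Primary income: -89.1 + 429.1 + 163.9 + 263.1 = 767.0
Secondary income: -231.7 + 80.6 = -151.1
Current account = 943.7 + 767.0 + (-151.1) = 1559.6
(Excluded from the current account — financial account: foreign purchases of equities on the domestic stock exchange 1079.3, sale of domestic government bonds to non-residents 1072.2; capital account: capital transfers received from emigrants 107.2.)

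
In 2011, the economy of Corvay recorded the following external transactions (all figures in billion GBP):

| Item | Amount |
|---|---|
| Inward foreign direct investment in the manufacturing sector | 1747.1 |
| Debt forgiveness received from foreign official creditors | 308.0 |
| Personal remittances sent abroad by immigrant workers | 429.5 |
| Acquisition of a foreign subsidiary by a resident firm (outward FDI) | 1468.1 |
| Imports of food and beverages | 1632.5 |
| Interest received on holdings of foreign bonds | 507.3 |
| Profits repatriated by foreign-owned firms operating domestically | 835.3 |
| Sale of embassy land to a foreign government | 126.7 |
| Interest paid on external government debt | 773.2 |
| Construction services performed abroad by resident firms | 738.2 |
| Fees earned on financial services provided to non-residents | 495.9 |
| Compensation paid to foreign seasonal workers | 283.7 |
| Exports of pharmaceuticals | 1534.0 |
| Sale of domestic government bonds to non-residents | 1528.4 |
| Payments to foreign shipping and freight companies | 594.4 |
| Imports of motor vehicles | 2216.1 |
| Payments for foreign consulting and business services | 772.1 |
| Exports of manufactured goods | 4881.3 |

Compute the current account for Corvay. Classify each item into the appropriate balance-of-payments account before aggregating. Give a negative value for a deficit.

Goods: -1632.5 - 2216.1 + 1534.0 + 4881.3 = 2566.7
Services: -594.4 + 495.9 + 738.2 - 772.1 = -132.4
Primary income: -773.2 - 835.3 - 283.7 + 507.3 = -1384.9
Secondary income: -429.5
Current account = 2566.7 + (-132.4) + (-1384.9) + (-429.5) = 619.9
(Excluded from the current account — financial account: inward foreign direct investment in the manufacturing sector 1747.1, acquisition of a foreign subsidiary by a resident firm (outward FDI) 1468.1, sale of domestic government bonds to non-residents 1528.4; capital account: debt forgiveness received from foreign official creditors 308.0, sale of embassy land to a foreign government 126.7.)

619.9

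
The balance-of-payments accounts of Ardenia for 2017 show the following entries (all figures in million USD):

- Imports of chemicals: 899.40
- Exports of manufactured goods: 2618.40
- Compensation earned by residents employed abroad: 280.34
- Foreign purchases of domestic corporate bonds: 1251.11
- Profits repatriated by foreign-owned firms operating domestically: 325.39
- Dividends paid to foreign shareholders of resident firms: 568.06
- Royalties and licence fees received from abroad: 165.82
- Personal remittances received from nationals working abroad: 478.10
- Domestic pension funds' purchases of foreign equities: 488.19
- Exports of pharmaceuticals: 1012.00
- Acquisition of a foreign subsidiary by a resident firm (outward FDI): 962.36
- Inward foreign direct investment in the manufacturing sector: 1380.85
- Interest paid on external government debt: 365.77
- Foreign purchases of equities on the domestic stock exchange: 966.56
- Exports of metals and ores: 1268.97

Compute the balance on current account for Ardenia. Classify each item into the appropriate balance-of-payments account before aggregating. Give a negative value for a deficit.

3665.01

Goods: 2618.40 + 1012.00 + 1268.97 - 899.40 = 3999.97
Services: 165.82
Primary income: -365.77 + 280.34 - 568.06 - 325.39 = -978.88
Secondary income: 478.10
Current account = 3999.97 + 165.82 + (-978.88) + 478.10 = 3665.01
(Excluded from the current account — financial account: foreign purchases of domestic corporate bonds 1251.11, domestic pension funds' purchases of foreign equities 488.19, acquisition of a foreign subsidiary by a resident firm (outward FDI) 962.36, inward foreign direct investment in the manufacturing sector 1380.85, foreign purchases of equities on the domestic stock exchange 966.56.)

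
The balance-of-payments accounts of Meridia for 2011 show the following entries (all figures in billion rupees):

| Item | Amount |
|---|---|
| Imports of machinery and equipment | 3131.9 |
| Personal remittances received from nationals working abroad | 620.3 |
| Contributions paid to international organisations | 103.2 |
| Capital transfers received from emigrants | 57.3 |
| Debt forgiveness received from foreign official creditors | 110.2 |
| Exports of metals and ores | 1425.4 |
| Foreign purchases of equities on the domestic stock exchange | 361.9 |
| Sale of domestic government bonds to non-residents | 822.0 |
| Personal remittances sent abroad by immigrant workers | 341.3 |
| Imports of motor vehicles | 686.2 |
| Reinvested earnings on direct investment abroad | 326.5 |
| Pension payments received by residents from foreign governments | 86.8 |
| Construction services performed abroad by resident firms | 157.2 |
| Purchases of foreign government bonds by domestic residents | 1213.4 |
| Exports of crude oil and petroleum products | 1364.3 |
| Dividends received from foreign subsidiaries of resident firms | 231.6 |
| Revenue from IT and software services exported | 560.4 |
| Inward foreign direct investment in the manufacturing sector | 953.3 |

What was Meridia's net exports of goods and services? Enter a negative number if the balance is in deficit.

Goods: -3131.9 - 686.2 + 1425.4 + 1364.3 = -1028.4
Services: 560.4 + 157.2 = 717.6
Trade balance = -1028.4 + 717.6 = -310.8
(Excluded from the trade balance — secondary income: personal remittances received from nationals working abroad 620.3, contributions paid to international organisations 103.2, personal remittances sent abroad by immigrant workers 341.3, pension payments received by residents from foreign governments 86.8; capital account: capital transfers received from emigrants 57.3, debt forgiveness received from foreign official creditors 110.2; financial account: foreign purchases of equities on the domestic stock exchange 361.9, sale of domestic government bonds to non-residents 822.0, purchases of foreign government bonds by domestic residents 1213.4, inward foreign direct investment in the manufacturing sector 953.3; primary income: reinvested earnings on direct investment abroad 326.5, dividends received from foreign subsidiaries of resident firms 231.6.)

-310.8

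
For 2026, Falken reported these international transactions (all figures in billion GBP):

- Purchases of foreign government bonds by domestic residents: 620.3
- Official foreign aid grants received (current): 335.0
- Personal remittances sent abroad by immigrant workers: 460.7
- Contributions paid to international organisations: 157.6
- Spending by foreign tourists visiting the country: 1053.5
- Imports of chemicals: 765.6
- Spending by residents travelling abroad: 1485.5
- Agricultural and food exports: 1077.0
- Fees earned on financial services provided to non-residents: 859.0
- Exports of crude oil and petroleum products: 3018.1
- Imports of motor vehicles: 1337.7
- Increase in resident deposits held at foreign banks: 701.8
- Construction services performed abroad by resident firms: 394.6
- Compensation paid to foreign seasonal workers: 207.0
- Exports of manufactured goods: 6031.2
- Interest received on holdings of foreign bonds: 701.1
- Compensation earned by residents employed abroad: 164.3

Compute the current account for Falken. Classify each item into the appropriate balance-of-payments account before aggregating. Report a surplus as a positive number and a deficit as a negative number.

9219.7

Goods: 3018.1 - 765.6 + 6031.2 - 1337.7 + 1077.0 = 8023.0
Services: 859.0 - 1485.5 + 1053.5 + 394.6 = 821.6
Primary income: 701.1 - 207.0 + 164.3 = 658.4
Secondary income: -460.7 - 157.6 + 335.0 = -283.3
Current account = 8023.0 + 821.6 + 658.4 + (-283.3) = 9219.7
(Excluded from the current account — financial account: purchases of foreign government bonds by domestic residents 620.3, increase in resident deposits held at foreign banks 701.8.)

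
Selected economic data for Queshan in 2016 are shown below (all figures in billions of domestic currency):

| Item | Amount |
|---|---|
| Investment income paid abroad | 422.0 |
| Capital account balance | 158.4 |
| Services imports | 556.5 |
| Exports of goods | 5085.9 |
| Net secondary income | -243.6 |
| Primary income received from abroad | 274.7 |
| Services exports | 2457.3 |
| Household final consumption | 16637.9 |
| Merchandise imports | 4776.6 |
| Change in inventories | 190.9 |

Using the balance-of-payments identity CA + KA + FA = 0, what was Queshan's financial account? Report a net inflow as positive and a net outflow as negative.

-1977.6

Goods balance = 5085.9 - 4776.6 = 309.3
Services balance = 2457.3 - 556.5 = 1900.8
Trade balance (goods + services) = 309.3 + 1900.8 = 2210.1
Net primary income = 274.7 - 422.0 = -147.3
Net secondary income = -243.6
Current account = 2210.1 + (-147.3) + (-243.6) = 1819.2
Financial account = -(1819.2 + 158.4) = -1977.6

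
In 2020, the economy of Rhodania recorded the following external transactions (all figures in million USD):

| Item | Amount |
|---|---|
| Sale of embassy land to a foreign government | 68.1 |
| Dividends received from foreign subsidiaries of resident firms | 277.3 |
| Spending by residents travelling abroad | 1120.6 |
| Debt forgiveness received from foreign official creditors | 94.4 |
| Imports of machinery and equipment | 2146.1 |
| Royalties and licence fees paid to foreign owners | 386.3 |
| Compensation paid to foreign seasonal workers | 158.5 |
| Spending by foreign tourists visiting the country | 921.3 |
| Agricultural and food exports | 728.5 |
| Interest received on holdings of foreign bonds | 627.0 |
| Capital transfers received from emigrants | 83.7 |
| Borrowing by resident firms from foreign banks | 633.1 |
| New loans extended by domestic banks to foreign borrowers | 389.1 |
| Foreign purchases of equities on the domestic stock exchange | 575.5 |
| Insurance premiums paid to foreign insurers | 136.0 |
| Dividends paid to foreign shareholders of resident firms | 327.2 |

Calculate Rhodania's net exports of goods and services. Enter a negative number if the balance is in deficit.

Goods: -2146.1 + 728.5 = -1417.6
Services: -386.3 - 136.0 - 1120.6 + 921.3 = -721.6
Trade balance = -1417.6 + (-721.6) = -2139.2
(Excluded from the trade balance — capital account: sale of embassy land to a foreign government 68.1, debt forgiveness received from foreign official creditors 94.4, capital transfers received from emigrants 83.7; primary income: dividends received from foreign subsidiaries of resident firms 277.3, compensation paid to foreign seasonal workers 158.5, interest received on holdings of foreign bonds 627.0, dividends paid to foreign shareholders of resident firms 327.2; financial account: borrowing by resident firms from foreign banks 633.1, new loans extended by domestic banks to foreign borrowers 389.1, foreign purchases of equities on the domestic stock exchange 575.5.)

-2139.2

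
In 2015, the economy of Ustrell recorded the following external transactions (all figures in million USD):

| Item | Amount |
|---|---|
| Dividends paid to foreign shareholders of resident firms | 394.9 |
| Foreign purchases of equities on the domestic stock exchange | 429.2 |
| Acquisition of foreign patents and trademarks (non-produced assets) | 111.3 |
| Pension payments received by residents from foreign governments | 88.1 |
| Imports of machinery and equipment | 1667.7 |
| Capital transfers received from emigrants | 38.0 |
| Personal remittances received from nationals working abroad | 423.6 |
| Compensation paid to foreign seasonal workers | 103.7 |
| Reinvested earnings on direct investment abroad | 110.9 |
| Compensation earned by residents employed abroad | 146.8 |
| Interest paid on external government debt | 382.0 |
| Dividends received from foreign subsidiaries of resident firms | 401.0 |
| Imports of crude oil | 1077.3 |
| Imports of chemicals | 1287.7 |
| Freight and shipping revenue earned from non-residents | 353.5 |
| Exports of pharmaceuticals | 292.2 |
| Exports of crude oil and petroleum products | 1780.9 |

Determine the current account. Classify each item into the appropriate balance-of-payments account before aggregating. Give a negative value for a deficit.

Goods: -1287.7 - 1667.7 + 1780.9 - 1077.3 + 292.2 = -1959.6
Services: 353.5
Primary income: 110.9 - 382.0 - 103.7 + 401.0 + 146.8 - 394.9 = -221.9
Secondary income: 88.1 + 423.6 = 511.7
Current account = (-1959.6) + 353.5 + (-221.9) + 511.7 = -1316.3
(Excluded from the current account — financial account: foreign purchases of equities on the domestic stock exchange 429.2; capital account: acquisition of foreign patents and trademarks (non-produced assets) 111.3, capital transfers received from emigrants 38.0.)

-1316.3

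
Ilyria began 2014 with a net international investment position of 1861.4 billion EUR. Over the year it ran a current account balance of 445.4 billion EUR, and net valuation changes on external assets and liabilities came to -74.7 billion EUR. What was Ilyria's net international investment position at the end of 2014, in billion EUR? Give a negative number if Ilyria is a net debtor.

2232.1

Change in NIIP = current account + net valuation change = 445.4 + (-74.7) = 370.7
End-of-year NIIP = 1861.4 + 370.7 = 2232.1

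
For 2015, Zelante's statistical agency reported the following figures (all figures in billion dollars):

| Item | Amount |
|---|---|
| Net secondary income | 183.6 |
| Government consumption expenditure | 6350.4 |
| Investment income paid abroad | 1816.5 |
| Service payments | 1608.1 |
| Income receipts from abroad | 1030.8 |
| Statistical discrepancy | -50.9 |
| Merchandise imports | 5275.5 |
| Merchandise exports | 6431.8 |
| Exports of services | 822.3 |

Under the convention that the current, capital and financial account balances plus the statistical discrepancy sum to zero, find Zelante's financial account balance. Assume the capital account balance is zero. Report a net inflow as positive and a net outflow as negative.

282.5

Goods balance = 6431.8 - 5275.5 = 1156.3
Services balance = 822.3 - 1608.1 = -785.8
Trade balance (goods + services) = 1156.3 + (-785.8) = 370.5
Net primary income = 1030.8 - 1816.5 = -785.7
Net secondary income = 183.6
Current account = 370.5 + (-785.7) + 183.6 = -231.6
Financial account = -(-231.6 + (-50.9)) = 282.5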